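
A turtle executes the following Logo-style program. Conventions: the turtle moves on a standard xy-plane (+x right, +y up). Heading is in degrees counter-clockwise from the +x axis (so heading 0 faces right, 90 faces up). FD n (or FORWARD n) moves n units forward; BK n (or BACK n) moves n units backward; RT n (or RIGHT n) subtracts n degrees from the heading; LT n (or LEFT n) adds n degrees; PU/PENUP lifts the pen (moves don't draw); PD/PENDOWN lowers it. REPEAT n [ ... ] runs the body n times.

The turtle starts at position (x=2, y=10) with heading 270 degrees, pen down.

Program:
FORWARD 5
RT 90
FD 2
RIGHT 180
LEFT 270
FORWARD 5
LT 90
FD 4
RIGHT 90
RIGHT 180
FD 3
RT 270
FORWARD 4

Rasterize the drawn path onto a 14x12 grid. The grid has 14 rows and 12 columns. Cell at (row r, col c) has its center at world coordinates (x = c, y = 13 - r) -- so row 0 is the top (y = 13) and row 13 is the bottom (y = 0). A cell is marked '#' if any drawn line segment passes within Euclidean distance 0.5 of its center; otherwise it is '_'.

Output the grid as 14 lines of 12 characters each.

Segment 0: (2,10) -> (2,5)
Segment 1: (2,5) -> (-0,5)
Segment 2: (-0,5) -> (-0,0)
Segment 3: (-0,0) -> (4,-0)
Segment 4: (4,-0) -> (4,3)
Segment 5: (4,3) -> (-0,3)

Answer: ____________
____________
____________
__#_________
__#_________
__#_________
__#_________
__#_________
###_________
#___________
#####_______
#___#_______
#___#_______
#####_______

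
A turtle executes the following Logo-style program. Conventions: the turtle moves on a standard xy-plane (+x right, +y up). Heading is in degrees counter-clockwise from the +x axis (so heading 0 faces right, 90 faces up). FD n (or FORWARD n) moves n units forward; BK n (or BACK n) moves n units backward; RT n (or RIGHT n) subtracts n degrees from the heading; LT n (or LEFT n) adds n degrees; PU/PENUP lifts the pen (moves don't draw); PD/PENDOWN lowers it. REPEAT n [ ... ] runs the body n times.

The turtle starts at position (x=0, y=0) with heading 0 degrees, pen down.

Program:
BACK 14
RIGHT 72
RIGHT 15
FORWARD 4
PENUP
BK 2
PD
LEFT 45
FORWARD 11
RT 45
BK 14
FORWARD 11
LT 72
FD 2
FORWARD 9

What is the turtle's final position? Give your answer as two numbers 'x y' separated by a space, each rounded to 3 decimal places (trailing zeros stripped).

Answer: 4.747 -9.209

Derivation:
Executing turtle program step by step:
Start: pos=(0,0), heading=0, pen down
BK 14: (0,0) -> (-14,0) [heading=0, draw]
RT 72: heading 0 -> 288
RT 15: heading 288 -> 273
FD 4: (-14,0) -> (-13.791,-3.995) [heading=273, draw]
PU: pen up
BK 2: (-13.791,-3.995) -> (-13.895,-1.997) [heading=273, move]
PD: pen down
LT 45: heading 273 -> 318
FD 11: (-13.895,-1.997) -> (-5.721,-9.358) [heading=318, draw]
RT 45: heading 318 -> 273
BK 14: (-5.721,-9.358) -> (-6.453,4.623) [heading=273, draw]
FD 11: (-6.453,4.623) -> (-5.878,-6.362) [heading=273, draw]
LT 72: heading 273 -> 345
FD 2: (-5.878,-6.362) -> (-3.946,-6.879) [heading=345, draw]
FD 9: (-3.946,-6.879) -> (4.747,-9.209) [heading=345, draw]
Final: pos=(4.747,-9.209), heading=345, 7 segment(s) drawn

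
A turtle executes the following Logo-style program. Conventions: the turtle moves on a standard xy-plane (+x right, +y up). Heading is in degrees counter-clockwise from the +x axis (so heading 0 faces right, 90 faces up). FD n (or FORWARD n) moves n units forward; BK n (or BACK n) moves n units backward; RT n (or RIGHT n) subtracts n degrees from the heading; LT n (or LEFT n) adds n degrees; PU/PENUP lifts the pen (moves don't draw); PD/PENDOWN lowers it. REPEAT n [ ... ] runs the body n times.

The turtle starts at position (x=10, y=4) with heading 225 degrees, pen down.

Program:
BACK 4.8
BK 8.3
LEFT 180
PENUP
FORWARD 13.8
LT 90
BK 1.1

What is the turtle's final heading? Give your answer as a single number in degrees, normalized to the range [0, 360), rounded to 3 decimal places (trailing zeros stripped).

Executing turtle program step by step:
Start: pos=(10,4), heading=225, pen down
BK 4.8: (10,4) -> (13.394,7.394) [heading=225, draw]
BK 8.3: (13.394,7.394) -> (19.263,13.263) [heading=225, draw]
LT 180: heading 225 -> 45
PU: pen up
FD 13.8: (19.263,13.263) -> (29.021,23.021) [heading=45, move]
LT 90: heading 45 -> 135
BK 1.1: (29.021,23.021) -> (29.799,22.243) [heading=135, move]
Final: pos=(29.799,22.243), heading=135, 2 segment(s) drawn

Answer: 135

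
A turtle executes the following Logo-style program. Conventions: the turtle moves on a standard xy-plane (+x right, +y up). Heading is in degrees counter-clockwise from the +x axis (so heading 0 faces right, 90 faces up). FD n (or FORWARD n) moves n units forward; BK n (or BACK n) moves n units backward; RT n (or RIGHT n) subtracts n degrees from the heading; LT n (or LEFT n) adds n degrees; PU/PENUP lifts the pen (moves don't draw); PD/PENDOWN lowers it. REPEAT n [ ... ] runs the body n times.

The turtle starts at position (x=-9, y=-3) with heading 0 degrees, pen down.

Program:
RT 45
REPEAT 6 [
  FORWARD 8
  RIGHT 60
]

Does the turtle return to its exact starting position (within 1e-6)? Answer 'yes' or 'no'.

Executing turtle program step by step:
Start: pos=(-9,-3), heading=0, pen down
RT 45: heading 0 -> 315
REPEAT 6 [
  -- iteration 1/6 --
  FD 8: (-9,-3) -> (-3.343,-8.657) [heading=315, draw]
  RT 60: heading 315 -> 255
  -- iteration 2/6 --
  FD 8: (-3.343,-8.657) -> (-5.414,-16.384) [heading=255, draw]
  RT 60: heading 255 -> 195
  -- iteration 3/6 --
  FD 8: (-5.414,-16.384) -> (-13.141,-18.455) [heading=195, draw]
  RT 60: heading 195 -> 135
  -- iteration 4/6 --
  FD 8: (-13.141,-18.455) -> (-18.798,-12.798) [heading=135, draw]
  RT 60: heading 135 -> 75
  -- iteration 5/6 --
  FD 8: (-18.798,-12.798) -> (-16.727,-5.071) [heading=75, draw]
  RT 60: heading 75 -> 15
  -- iteration 6/6 --
  FD 8: (-16.727,-5.071) -> (-9,-3) [heading=15, draw]
  RT 60: heading 15 -> 315
]
Final: pos=(-9,-3), heading=315, 6 segment(s) drawn

Start position: (-9, -3)
Final position: (-9, -3)
Distance = 0; < 1e-6 -> CLOSED

Answer: yes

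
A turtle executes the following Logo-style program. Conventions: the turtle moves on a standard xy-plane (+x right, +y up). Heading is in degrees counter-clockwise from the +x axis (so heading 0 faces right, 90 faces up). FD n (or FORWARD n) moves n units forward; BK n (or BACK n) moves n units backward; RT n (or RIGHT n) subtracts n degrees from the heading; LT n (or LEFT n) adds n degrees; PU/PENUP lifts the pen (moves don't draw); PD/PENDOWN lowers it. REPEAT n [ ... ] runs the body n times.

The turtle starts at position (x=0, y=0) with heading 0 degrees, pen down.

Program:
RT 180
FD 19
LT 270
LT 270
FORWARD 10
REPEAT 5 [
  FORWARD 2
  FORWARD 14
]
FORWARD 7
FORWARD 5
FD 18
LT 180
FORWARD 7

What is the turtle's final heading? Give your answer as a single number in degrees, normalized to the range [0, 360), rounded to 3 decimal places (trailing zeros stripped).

Answer: 180

Derivation:
Executing turtle program step by step:
Start: pos=(0,0), heading=0, pen down
RT 180: heading 0 -> 180
FD 19: (0,0) -> (-19,0) [heading=180, draw]
LT 270: heading 180 -> 90
LT 270: heading 90 -> 0
FD 10: (-19,0) -> (-9,0) [heading=0, draw]
REPEAT 5 [
  -- iteration 1/5 --
  FD 2: (-9,0) -> (-7,0) [heading=0, draw]
  FD 14: (-7,0) -> (7,0) [heading=0, draw]
  -- iteration 2/5 --
  FD 2: (7,0) -> (9,0) [heading=0, draw]
  FD 14: (9,0) -> (23,0) [heading=0, draw]
  -- iteration 3/5 --
  FD 2: (23,0) -> (25,0) [heading=0, draw]
  FD 14: (25,0) -> (39,0) [heading=0, draw]
  -- iteration 4/5 --
  FD 2: (39,0) -> (41,0) [heading=0, draw]
  FD 14: (41,0) -> (55,0) [heading=0, draw]
  -- iteration 5/5 --
  FD 2: (55,0) -> (57,0) [heading=0, draw]
  FD 14: (57,0) -> (71,0) [heading=0, draw]
]
FD 7: (71,0) -> (78,0) [heading=0, draw]
FD 5: (78,0) -> (83,0) [heading=0, draw]
FD 18: (83,0) -> (101,0) [heading=0, draw]
LT 180: heading 0 -> 180
FD 7: (101,0) -> (94,0) [heading=180, draw]
Final: pos=(94,0), heading=180, 16 segment(s) drawn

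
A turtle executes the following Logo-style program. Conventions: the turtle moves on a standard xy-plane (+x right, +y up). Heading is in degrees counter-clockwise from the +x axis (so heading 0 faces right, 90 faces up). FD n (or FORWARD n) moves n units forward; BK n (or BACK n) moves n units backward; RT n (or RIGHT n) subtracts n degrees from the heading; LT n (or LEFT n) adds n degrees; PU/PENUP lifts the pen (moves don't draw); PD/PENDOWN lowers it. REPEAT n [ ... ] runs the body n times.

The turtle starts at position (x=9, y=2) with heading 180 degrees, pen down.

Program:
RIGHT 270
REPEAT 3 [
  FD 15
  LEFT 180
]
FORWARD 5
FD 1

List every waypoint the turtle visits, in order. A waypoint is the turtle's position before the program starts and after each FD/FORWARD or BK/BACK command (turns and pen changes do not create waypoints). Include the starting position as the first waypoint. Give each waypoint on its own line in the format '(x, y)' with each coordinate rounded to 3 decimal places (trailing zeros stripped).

Executing turtle program step by step:
Start: pos=(9,2), heading=180, pen down
RT 270: heading 180 -> 270
REPEAT 3 [
  -- iteration 1/3 --
  FD 15: (9,2) -> (9,-13) [heading=270, draw]
  LT 180: heading 270 -> 90
  -- iteration 2/3 --
  FD 15: (9,-13) -> (9,2) [heading=90, draw]
  LT 180: heading 90 -> 270
  -- iteration 3/3 --
  FD 15: (9,2) -> (9,-13) [heading=270, draw]
  LT 180: heading 270 -> 90
]
FD 5: (9,-13) -> (9,-8) [heading=90, draw]
FD 1: (9,-8) -> (9,-7) [heading=90, draw]
Final: pos=(9,-7), heading=90, 5 segment(s) drawn
Waypoints (6 total):
(9, 2)
(9, -13)
(9, 2)
(9, -13)
(9, -8)
(9, -7)

Answer: (9, 2)
(9, -13)
(9, 2)
(9, -13)
(9, -8)
(9, -7)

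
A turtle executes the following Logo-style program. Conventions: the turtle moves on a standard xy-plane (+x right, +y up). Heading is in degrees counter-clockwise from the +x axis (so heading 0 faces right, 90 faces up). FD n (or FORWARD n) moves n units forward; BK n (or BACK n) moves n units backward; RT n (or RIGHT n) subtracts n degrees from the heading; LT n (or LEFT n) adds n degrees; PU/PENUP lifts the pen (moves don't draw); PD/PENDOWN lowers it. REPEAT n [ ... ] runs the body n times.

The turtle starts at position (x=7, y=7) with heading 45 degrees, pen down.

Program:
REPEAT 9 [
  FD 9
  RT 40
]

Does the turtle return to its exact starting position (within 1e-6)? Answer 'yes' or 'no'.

Executing turtle program step by step:
Start: pos=(7,7), heading=45, pen down
REPEAT 9 [
  -- iteration 1/9 --
  FD 9: (7,7) -> (13.364,13.364) [heading=45, draw]
  RT 40: heading 45 -> 5
  -- iteration 2/9 --
  FD 9: (13.364,13.364) -> (22.33,14.148) [heading=5, draw]
  RT 40: heading 5 -> 325
  -- iteration 3/9 --
  FD 9: (22.33,14.148) -> (29.702,8.986) [heading=325, draw]
  RT 40: heading 325 -> 285
  -- iteration 4/9 --
  FD 9: (29.702,8.986) -> (32.031,0.293) [heading=285, draw]
  RT 40: heading 285 -> 245
  -- iteration 5/9 --
  FD 9: (32.031,0.293) -> (28.228,-7.864) [heading=245, draw]
  RT 40: heading 245 -> 205
  -- iteration 6/9 --
  FD 9: (28.228,-7.864) -> (20.071,-11.667) [heading=205, draw]
  RT 40: heading 205 -> 165
  -- iteration 7/9 --
  FD 9: (20.071,-11.667) -> (11.378,-9.338) [heading=165, draw]
  RT 40: heading 165 -> 125
  -- iteration 8/9 --
  FD 9: (11.378,-9.338) -> (6.216,-1.966) [heading=125, draw]
  RT 40: heading 125 -> 85
  -- iteration 9/9 --
  FD 9: (6.216,-1.966) -> (7,7) [heading=85, draw]
  RT 40: heading 85 -> 45
]
Final: pos=(7,7), heading=45, 9 segment(s) drawn

Start position: (7, 7)
Final position: (7, 7)
Distance = 0; < 1e-6 -> CLOSED

Answer: yes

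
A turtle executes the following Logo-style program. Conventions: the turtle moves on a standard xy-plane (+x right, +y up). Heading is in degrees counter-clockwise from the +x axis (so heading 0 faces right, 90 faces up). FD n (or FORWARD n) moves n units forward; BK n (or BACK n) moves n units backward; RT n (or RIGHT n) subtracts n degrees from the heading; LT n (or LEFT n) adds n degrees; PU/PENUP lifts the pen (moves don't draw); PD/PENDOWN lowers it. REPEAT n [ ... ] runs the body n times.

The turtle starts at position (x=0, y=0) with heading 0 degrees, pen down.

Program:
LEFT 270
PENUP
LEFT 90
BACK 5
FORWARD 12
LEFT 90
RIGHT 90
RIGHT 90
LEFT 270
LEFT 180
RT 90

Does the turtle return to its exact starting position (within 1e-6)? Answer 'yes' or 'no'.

Executing turtle program step by step:
Start: pos=(0,0), heading=0, pen down
LT 270: heading 0 -> 270
PU: pen up
LT 90: heading 270 -> 0
BK 5: (0,0) -> (-5,0) [heading=0, move]
FD 12: (-5,0) -> (7,0) [heading=0, move]
LT 90: heading 0 -> 90
RT 90: heading 90 -> 0
RT 90: heading 0 -> 270
LT 270: heading 270 -> 180
LT 180: heading 180 -> 0
RT 90: heading 0 -> 270
Final: pos=(7,0), heading=270, 0 segment(s) drawn

Start position: (0, 0)
Final position: (7, 0)
Distance = 7; >= 1e-6 -> NOT closed

Answer: no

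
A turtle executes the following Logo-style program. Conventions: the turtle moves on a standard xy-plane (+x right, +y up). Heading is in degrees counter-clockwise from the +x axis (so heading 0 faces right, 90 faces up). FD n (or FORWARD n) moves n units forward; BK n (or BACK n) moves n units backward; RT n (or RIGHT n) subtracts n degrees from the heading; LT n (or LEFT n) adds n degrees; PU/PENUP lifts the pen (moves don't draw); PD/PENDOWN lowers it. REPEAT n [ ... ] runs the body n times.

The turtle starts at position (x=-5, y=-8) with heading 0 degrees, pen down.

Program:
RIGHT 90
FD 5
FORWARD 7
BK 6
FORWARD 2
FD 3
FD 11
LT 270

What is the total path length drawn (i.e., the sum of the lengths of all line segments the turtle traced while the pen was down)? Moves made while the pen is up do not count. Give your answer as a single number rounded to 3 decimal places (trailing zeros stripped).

Executing turtle program step by step:
Start: pos=(-5,-8), heading=0, pen down
RT 90: heading 0 -> 270
FD 5: (-5,-8) -> (-5,-13) [heading=270, draw]
FD 7: (-5,-13) -> (-5,-20) [heading=270, draw]
BK 6: (-5,-20) -> (-5,-14) [heading=270, draw]
FD 2: (-5,-14) -> (-5,-16) [heading=270, draw]
FD 3: (-5,-16) -> (-5,-19) [heading=270, draw]
FD 11: (-5,-19) -> (-5,-30) [heading=270, draw]
LT 270: heading 270 -> 180
Final: pos=(-5,-30), heading=180, 6 segment(s) drawn

Segment lengths:
  seg 1: (-5,-8) -> (-5,-13), length = 5
  seg 2: (-5,-13) -> (-5,-20), length = 7
  seg 3: (-5,-20) -> (-5,-14), length = 6
  seg 4: (-5,-14) -> (-5,-16), length = 2
  seg 5: (-5,-16) -> (-5,-19), length = 3
  seg 6: (-5,-19) -> (-5,-30), length = 11
Total = 34

Answer: 34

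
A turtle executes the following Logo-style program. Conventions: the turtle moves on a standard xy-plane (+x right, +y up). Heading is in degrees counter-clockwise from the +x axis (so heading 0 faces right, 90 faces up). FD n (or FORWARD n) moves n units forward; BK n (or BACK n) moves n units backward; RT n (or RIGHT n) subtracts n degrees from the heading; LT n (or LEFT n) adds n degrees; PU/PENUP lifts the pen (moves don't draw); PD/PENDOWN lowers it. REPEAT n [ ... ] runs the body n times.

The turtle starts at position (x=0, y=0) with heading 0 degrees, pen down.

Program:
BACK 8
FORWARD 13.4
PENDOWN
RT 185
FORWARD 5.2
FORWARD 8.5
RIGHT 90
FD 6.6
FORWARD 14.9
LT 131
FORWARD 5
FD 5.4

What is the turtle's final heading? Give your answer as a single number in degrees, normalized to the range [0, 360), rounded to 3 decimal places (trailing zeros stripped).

Answer: 216

Derivation:
Executing turtle program step by step:
Start: pos=(0,0), heading=0, pen down
BK 8: (0,0) -> (-8,0) [heading=0, draw]
FD 13.4: (-8,0) -> (5.4,0) [heading=0, draw]
PD: pen down
RT 185: heading 0 -> 175
FD 5.2: (5.4,0) -> (0.22,0.453) [heading=175, draw]
FD 8.5: (0.22,0.453) -> (-8.248,1.194) [heading=175, draw]
RT 90: heading 175 -> 85
FD 6.6: (-8.248,1.194) -> (-7.673,7.769) [heading=85, draw]
FD 14.9: (-7.673,7.769) -> (-6.374,22.612) [heading=85, draw]
LT 131: heading 85 -> 216
FD 5: (-6.374,22.612) -> (-10.419,19.673) [heading=216, draw]
FD 5.4: (-10.419,19.673) -> (-14.788,16.499) [heading=216, draw]
Final: pos=(-14.788,16.499), heading=216, 8 segment(s) drawn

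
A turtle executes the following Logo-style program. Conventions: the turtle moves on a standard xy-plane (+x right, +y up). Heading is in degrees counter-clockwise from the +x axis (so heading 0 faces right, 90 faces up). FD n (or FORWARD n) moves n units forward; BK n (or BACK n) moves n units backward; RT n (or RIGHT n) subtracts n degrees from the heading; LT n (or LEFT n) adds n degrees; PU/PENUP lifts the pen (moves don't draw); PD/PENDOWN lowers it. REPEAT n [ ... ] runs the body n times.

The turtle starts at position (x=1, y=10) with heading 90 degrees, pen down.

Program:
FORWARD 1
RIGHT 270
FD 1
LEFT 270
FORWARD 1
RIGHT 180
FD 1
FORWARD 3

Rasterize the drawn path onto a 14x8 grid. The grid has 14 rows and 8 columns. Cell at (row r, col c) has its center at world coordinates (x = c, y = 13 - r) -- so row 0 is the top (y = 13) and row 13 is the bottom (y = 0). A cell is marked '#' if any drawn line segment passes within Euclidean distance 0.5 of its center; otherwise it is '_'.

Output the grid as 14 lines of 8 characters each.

Answer: ________
#_______
##______
##______
#_______
#_______
________
________
________
________
________
________
________
________

Derivation:
Segment 0: (1,10) -> (1,11)
Segment 1: (1,11) -> (0,11)
Segment 2: (0,11) -> (0,12)
Segment 3: (0,12) -> (0,11)
Segment 4: (0,11) -> (0,8)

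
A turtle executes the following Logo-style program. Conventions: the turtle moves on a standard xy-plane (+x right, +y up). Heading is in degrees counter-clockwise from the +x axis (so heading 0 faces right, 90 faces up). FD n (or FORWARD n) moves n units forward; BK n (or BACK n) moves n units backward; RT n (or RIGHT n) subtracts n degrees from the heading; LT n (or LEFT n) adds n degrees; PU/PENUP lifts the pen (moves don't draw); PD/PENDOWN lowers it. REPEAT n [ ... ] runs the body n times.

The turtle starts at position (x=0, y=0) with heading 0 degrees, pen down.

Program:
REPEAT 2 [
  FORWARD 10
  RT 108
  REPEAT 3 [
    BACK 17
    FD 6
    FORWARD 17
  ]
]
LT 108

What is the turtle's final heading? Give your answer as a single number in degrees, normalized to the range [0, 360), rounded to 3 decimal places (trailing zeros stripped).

Answer: 252

Derivation:
Executing turtle program step by step:
Start: pos=(0,0), heading=0, pen down
REPEAT 2 [
  -- iteration 1/2 --
  FD 10: (0,0) -> (10,0) [heading=0, draw]
  RT 108: heading 0 -> 252
  REPEAT 3 [
    -- iteration 1/3 --
    BK 17: (10,0) -> (15.253,16.168) [heading=252, draw]
    FD 6: (15.253,16.168) -> (13.399,10.462) [heading=252, draw]
    FD 17: (13.399,10.462) -> (8.146,-5.706) [heading=252, draw]
    -- iteration 2/3 --
    BK 17: (8.146,-5.706) -> (13.399,10.462) [heading=252, draw]
    FD 6: (13.399,10.462) -> (11.545,4.755) [heading=252, draw]
    FD 17: (11.545,4.755) -> (6.292,-11.413) [heading=252, draw]
    -- iteration 3/3 --
    BK 17: (6.292,-11.413) -> (11.545,4.755) [heading=252, draw]
    FD 6: (11.545,4.755) -> (9.691,-0.951) [heading=252, draw]
    FD 17: (9.691,-0.951) -> (4.438,-17.119) [heading=252, draw]
  ]
  -- iteration 2/2 --
  FD 10: (4.438,-17.119) -> (1.348,-26.63) [heading=252, draw]
  RT 108: heading 252 -> 144
  REPEAT 3 [
    -- iteration 1/3 --
    BK 17: (1.348,-26.63) -> (15.101,-36.622) [heading=144, draw]
    FD 6: (15.101,-36.622) -> (10.247,-33.095) [heading=144, draw]
    FD 17: (10.247,-33.095) -> (-3.507,-23.103) [heading=144, draw]
    -- iteration 2/3 --
    BK 17: (-3.507,-23.103) -> (10.247,-33.095) [heading=144, draw]
    FD 6: (10.247,-33.095) -> (5.393,-29.569) [heading=144, draw]
    FD 17: (5.393,-29.569) -> (-8.361,-19.576) [heading=144, draw]
    -- iteration 3/3 --
    BK 17: (-8.361,-19.576) -> (5.393,-29.569) [heading=144, draw]
    FD 6: (5.393,-29.569) -> (0.539,-26.042) [heading=144, draw]
    FD 17: (0.539,-26.042) -> (-13.215,-16.049) [heading=144, draw]
  ]
]
LT 108: heading 144 -> 252
Final: pos=(-13.215,-16.049), heading=252, 20 segment(s) drawn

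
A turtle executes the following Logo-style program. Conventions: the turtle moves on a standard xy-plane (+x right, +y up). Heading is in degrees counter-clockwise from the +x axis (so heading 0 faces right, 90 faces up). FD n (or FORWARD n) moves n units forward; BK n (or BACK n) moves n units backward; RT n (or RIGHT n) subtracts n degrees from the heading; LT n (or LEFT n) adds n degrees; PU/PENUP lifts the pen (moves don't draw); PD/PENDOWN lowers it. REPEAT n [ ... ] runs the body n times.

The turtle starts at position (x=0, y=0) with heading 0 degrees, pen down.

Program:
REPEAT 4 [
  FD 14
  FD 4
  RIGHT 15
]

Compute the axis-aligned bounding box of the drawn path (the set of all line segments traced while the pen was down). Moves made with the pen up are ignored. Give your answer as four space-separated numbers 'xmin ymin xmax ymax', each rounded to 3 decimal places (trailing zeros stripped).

Answer: 0 -26.387 63.703 0

Derivation:
Executing turtle program step by step:
Start: pos=(0,0), heading=0, pen down
REPEAT 4 [
  -- iteration 1/4 --
  FD 14: (0,0) -> (14,0) [heading=0, draw]
  FD 4: (14,0) -> (18,0) [heading=0, draw]
  RT 15: heading 0 -> 345
  -- iteration 2/4 --
  FD 14: (18,0) -> (31.523,-3.623) [heading=345, draw]
  FD 4: (31.523,-3.623) -> (35.387,-4.659) [heading=345, draw]
  RT 15: heading 345 -> 330
  -- iteration 3/4 --
  FD 14: (35.387,-4.659) -> (47.511,-11.659) [heading=330, draw]
  FD 4: (47.511,-11.659) -> (50.975,-13.659) [heading=330, draw]
  RT 15: heading 330 -> 315
  -- iteration 4/4 --
  FD 14: (50.975,-13.659) -> (60.875,-23.558) [heading=315, draw]
  FD 4: (60.875,-23.558) -> (63.703,-26.387) [heading=315, draw]
  RT 15: heading 315 -> 300
]
Final: pos=(63.703,-26.387), heading=300, 8 segment(s) drawn

Segment endpoints: x in {0, 14, 18, 31.523, 35.387, 47.511, 50.975, 60.875, 63.703}, y in {-26.387, -23.558, -13.659, -11.659, -4.659, -3.623, 0}
xmin=0, ymin=-26.387, xmax=63.703, ymax=0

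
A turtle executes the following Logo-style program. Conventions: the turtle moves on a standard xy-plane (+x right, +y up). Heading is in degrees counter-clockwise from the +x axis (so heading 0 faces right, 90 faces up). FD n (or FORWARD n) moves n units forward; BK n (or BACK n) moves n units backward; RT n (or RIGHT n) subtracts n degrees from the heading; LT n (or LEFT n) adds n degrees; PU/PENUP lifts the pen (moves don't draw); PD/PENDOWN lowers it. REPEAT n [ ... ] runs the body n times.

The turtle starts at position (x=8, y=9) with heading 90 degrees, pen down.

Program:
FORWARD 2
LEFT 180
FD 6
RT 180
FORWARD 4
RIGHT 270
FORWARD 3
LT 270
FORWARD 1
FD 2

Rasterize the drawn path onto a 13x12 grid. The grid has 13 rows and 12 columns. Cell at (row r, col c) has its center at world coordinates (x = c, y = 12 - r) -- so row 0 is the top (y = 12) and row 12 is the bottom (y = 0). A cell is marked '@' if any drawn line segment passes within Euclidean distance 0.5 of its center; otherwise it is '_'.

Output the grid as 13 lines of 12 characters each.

Answer: _____@______
_____@__@___
_____@__@___
_____@@@@___
________@___
________@___
________@___
________@___
____________
____________
____________
____________
____________

Derivation:
Segment 0: (8,9) -> (8,11)
Segment 1: (8,11) -> (8,5)
Segment 2: (8,5) -> (8,9)
Segment 3: (8,9) -> (5,9)
Segment 4: (5,9) -> (5,10)
Segment 5: (5,10) -> (5,12)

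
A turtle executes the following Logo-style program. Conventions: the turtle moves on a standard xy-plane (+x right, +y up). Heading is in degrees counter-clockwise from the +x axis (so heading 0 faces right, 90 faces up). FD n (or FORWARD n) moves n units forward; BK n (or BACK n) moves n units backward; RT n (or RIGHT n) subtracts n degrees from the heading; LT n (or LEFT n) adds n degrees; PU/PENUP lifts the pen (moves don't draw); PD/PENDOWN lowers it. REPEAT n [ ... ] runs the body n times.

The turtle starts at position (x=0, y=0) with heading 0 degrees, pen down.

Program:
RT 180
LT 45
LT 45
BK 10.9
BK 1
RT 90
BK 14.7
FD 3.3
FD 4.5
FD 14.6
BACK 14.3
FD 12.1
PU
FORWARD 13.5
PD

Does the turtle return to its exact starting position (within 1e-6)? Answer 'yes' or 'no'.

Answer: no

Derivation:
Executing turtle program step by step:
Start: pos=(0,0), heading=0, pen down
RT 180: heading 0 -> 180
LT 45: heading 180 -> 225
LT 45: heading 225 -> 270
BK 10.9: (0,0) -> (0,10.9) [heading=270, draw]
BK 1: (0,10.9) -> (0,11.9) [heading=270, draw]
RT 90: heading 270 -> 180
BK 14.7: (0,11.9) -> (14.7,11.9) [heading=180, draw]
FD 3.3: (14.7,11.9) -> (11.4,11.9) [heading=180, draw]
FD 4.5: (11.4,11.9) -> (6.9,11.9) [heading=180, draw]
FD 14.6: (6.9,11.9) -> (-7.7,11.9) [heading=180, draw]
BK 14.3: (-7.7,11.9) -> (6.6,11.9) [heading=180, draw]
FD 12.1: (6.6,11.9) -> (-5.5,11.9) [heading=180, draw]
PU: pen up
FD 13.5: (-5.5,11.9) -> (-19,11.9) [heading=180, move]
PD: pen down
Final: pos=(-19,11.9), heading=180, 8 segment(s) drawn

Start position: (0, 0)
Final position: (-19, 11.9)
Distance = 22.419; >= 1e-6 -> NOT closed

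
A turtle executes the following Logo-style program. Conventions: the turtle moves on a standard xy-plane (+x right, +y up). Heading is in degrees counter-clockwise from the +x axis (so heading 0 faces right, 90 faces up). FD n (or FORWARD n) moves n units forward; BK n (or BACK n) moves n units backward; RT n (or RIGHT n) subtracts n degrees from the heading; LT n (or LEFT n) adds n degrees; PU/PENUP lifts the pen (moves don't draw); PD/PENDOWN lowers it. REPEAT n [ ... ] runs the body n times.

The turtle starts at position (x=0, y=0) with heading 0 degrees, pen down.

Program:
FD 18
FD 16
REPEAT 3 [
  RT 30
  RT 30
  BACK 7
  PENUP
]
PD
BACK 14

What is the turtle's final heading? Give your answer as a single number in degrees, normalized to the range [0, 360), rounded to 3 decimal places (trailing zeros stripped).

Answer: 180

Derivation:
Executing turtle program step by step:
Start: pos=(0,0), heading=0, pen down
FD 18: (0,0) -> (18,0) [heading=0, draw]
FD 16: (18,0) -> (34,0) [heading=0, draw]
REPEAT 3 [
  -- iteration 1/3 --
  RT 30: heading 0 -> 330
  RT 30: heading 330 -> 300
  BK 7: (34,0) -> (30.5,6.062) [heading=300, draw]
  PU: pen up
  -- iteration 2/3 --
  RT 30: heading 300 -> 270
  RT 30: heading 270 -> 240
  BK 7: (30.5,6.062) -> (34,12.124) [heading=240, move]
  PU: pen up
  -- iteration 3/3 --
  RT 30: heading 240 -> 210
  RT 30: heading 210 -> 180
  BK 7: (34,12.124) -> (41,12.124) [heading=180, move]
  PU: pen up
]
PD: pen down
BK 14: (41,12.124) -> (55,12.124) [heading=180, draw]
Final: pos=(55,12.124), heading=180, 4 segment(s) drawn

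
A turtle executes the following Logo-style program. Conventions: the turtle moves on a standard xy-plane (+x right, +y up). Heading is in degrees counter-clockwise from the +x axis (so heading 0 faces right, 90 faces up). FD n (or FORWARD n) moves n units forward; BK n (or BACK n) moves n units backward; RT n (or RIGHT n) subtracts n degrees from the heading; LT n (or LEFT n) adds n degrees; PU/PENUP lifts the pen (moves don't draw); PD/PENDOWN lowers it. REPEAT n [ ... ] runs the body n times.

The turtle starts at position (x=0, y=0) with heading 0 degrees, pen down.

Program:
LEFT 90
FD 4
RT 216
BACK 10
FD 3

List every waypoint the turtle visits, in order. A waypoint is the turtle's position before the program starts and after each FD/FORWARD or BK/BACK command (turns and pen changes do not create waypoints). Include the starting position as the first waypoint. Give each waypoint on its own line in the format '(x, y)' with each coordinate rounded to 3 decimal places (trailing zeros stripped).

Executing turtle program step by step:
Start: pos=(0,0), heading=0, pen down
LT 90: heading 0 -> 90
FD 4: (0,0) -> (0,4) [heading=90, draw]
RT 216: heading 90 -> 234
BK 10: (0,4) -> (5.878,12.09) [heading=234, draw]
FD 3: (5.878,12.09) -> (4.114,9.663) [heading=234, draw]
Final: pos=(4.114,9.663), heading=234, 3 segment(s) drawn
Waypoints (4 total):
(0, 0)
(0, 4)
(5.878, 12.09)
(4.114, 9.663)

Answer: (0, 0)
(0, 4)
(5.878, 12.09)
(4.114, 9.663)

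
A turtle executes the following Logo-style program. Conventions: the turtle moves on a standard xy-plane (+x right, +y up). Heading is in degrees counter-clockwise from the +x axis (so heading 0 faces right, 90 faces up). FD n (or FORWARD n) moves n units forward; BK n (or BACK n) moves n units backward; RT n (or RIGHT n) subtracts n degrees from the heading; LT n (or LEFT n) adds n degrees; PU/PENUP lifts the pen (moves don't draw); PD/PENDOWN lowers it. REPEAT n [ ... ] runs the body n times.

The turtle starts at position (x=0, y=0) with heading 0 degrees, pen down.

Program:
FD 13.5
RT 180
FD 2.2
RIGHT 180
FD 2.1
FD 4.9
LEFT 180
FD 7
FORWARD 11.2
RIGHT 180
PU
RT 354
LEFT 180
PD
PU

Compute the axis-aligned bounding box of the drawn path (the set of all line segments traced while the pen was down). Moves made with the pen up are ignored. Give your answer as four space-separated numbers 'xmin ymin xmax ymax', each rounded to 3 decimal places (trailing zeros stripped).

Answer: 0 0 18.3 0

Derivation:
Executing turtle program step by step:
Start: pos=(0,0), heading=0, pen down
FD 13.5: (0,0) -> (13.5,0) [heading=0, draw]
RT 180: heading 0 -> 180
FD 2.2: (13.5,0) -> (11.3,0) [heading=180, draw]
RT 180: heading 180 -> 0
FD 2.1: (11.3,0) -> (13.4,0) [heading=0, draw]
FD 4.9: (13.4,0) -> (18.3,0) [heading=0, draw]
LT 180: heading 0 -> 180
FD 7: (18.3,0) -> (11.3,0) [heading=180, draw]
FD 11.2: (11.3,0) -> (0.1,0) [heading=180, draw]
RT 180: heading 180 -> 0
PU: pen up
RT 354: heading 0 -> 6
LT 180: heading 6 -> 186
PD: pen down
PU: pen up
Final: pos=(0.1,0), heading=186, 6 segment(s) drawn

Segment endpoints: x in {0, 0.1, 11.3, 13.4, 13.5, 18.3}, y in {0, 0, 0, 0, 0, 0}
xmin=0, ymin=0, xmax=18.3, ymax=0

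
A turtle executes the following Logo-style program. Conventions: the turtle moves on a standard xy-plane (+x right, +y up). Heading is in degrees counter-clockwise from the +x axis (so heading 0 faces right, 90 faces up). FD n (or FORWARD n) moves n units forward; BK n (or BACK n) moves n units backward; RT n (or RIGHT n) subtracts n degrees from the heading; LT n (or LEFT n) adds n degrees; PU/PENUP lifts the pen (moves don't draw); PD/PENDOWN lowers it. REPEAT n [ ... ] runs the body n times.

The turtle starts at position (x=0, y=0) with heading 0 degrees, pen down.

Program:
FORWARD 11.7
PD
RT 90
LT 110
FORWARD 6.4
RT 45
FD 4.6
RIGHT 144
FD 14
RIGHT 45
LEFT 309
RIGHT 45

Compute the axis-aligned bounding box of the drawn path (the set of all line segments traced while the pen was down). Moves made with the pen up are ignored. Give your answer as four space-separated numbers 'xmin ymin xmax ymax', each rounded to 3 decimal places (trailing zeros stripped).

Answer: 0 -2.426 21.883 2.189

Derivation:
Executing turtle program step by step:
Start: pos=(0,0), heading=0, pen down
FD 11.7: (0,0) -> (11.7,0) [heading=0, draw]
PD: pen down
RT 90: heading 0 -> 270
LT 110: heading 270 -> 20
FD 6.4: (11.7,0) -> (17.714,2.189) [heading=20, draw]
RT 45: heading 20 -> 335
FD 4.6: (17.714,2.189) -> (21.883,0.245) [heading=335, draw]
RT 144: heading 335 -> 191
FD 14: (21.883,0.245) -> (8.14,-2.426) [heading=191, draw]
RT 45: heading 191 -> 146
LT 309: heading 146 -> 95
RT 45: heading 95 -> 50
Final: pos=(8.14,-2.426), heading=50, 4 segment(s) drawn

Segment endpoints: x in {0, 8.14, 11.7, 17.714, 21.883}, y in {-2.426, 0, 0.245, 2.189}
xmin=0, ymin=-2.426, xmax=21.883, ymax=2.189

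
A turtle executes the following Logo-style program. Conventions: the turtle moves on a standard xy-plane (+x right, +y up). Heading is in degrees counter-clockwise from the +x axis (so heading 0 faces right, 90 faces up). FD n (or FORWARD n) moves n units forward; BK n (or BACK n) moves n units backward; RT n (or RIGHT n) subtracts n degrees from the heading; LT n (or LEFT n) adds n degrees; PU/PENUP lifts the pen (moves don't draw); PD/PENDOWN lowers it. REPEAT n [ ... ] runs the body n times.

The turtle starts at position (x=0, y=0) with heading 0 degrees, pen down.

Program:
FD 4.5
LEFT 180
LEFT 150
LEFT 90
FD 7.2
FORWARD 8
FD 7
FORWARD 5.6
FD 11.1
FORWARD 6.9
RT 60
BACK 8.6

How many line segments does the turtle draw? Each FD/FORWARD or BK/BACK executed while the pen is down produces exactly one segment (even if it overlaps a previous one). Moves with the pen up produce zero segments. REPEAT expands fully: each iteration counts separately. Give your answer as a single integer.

Executing turtle program step by step:
Start: pos=(0,0), heading=0, pen down
FD 4.5: (0,0) -> (4.5,0) [heading=0, draw]
LT 180: heading 0 -> 180
LT 150: heading 180 -> 330
LT 90: heading 330 -> 60
FD 7.2: (4.5,0) -> (8.1,6.235) [heading=60, draw]
FD 8: (8.1,6.235) -> (12.1,13.164) [heading=60, draw]
FD 7: (12.1,13.164) -> (15.6,19.226) [heading=60, draw]
FD 5.6: (15.6,19.226) -> (18.4,24.076) [heading=60, draw]
FD 11.1: (18.4,24.076) -> (23.95,33.688) [heading=60, draw]
FD 6.9: (23.95,33.688) -> (27.4,39.664) [heading=60, draw]
RT 60: heading 60 -> 0
BK 8.6: (27.4,39.664) -> (18.8,39.664) [heading=0, draw]
Final: pos=(18.8,39.664), heading=0, 8 segment(s) drawn
Segments drawn: 8

Answer: 8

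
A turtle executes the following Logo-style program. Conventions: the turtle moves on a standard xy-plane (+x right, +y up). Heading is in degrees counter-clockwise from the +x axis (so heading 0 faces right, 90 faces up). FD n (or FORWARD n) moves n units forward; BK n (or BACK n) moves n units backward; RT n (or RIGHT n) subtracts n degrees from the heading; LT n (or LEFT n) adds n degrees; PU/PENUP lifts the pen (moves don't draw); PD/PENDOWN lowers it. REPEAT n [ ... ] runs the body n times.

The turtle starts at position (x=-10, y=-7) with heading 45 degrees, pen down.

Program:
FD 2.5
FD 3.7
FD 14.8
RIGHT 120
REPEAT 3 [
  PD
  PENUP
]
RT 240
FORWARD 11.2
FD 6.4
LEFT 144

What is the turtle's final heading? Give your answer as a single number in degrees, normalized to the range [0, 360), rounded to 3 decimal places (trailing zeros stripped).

Answer: 189

Derivation:
Executing turtle program step by step:
Start: pos=(-10,-7), heading=45, pen down
FD 2.5: (-10,-7) -> (-8.232,-5.232) [heading=45, draw]
FD 3.7: (-8.232,-5.232) -> (-5.616,-2.616) [heading=45, draw]
FD 14.8: (-5.616,-2.616) -> (4.849,7.849) [heading=45, draw]
RT 120: heading 45 -> 285
REPEAT 3 [
  -- iteration 1/3 --
  PD: pen down
  PU: pen up
  -- iteration 2/3 --
  PD: pen down
  PU: pen up
  -- iteration 3/3 --
  PD: pen down
  PU: pen up
]
RT 240: heading 285 -> 45
FD 11.2: (4.849,7.849) -> (12.769,15.769) [heading=45, move]
FD 6.4: (12.769,15.769) -> (17.294,20.294) [heading=45, move]
LT 144: heading 45 -> 189
Final: pos=(17.294,20.294), heading=189, 3 segment(s) drawn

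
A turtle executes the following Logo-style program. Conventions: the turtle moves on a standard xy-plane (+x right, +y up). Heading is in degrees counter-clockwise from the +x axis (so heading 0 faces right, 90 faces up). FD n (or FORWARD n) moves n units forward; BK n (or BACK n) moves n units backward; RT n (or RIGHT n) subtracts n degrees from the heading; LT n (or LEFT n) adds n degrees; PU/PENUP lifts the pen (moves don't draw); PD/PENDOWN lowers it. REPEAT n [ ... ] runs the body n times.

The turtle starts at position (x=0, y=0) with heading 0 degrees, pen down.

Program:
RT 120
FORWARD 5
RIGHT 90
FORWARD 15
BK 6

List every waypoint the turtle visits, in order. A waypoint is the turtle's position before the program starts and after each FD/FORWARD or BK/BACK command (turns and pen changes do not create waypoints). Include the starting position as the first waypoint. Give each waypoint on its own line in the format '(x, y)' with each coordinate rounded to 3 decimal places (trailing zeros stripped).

Executing turtle program step by step:
Start: pos=(0,0), heading=0, pen down
RT 120: heading 0 -> 240
FD 5: (0,0) -> (-2.5,-4.33) [heading=240, draw]
RT 90: heading 240 -> 150
FD 15: (-2.5,-4.33) -> (-15.49,3.17) [heading=150, draw]
BK 6: (-15.49,3.17) -> (-10.294,0.17) [heading=150, draw]
Final: pos=(-10.294,0.17), heading=150, 3 segment(s) drawn
Waypoints (4 total):
(0, 0)
(-2.5, -4.33)
(-15.49, 3.17)
(-10.294, 0.17)

Answer: (0, 0)
(-2.5, -4.33)
(-15.49, 3.17)
(-10.294, 0.17)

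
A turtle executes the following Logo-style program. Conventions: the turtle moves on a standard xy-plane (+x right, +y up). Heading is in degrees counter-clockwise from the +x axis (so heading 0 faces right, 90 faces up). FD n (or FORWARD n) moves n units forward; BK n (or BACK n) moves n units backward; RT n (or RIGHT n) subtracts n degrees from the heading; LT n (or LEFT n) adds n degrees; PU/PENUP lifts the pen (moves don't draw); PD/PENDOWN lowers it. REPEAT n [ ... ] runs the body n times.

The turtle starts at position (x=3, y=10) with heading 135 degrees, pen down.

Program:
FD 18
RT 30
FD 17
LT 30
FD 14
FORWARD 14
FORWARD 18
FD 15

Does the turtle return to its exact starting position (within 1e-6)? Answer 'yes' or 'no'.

Executing turtle program step by step:
Start: pos=(3,10), heading=135, pen down
FD 18: (3,10) -> (-9.728,22.728) [heading=135, draw]
RT 30: heading 135 -> 105
FD 17: (-9.728,22.728) -> (-14.128,39.149) [heading=105, draw]
LT 30: heading 105 -> 135
FD 14: (-14.128,39.149) -> (-24.027,49.048) [heading=135, draw]
FD 14: (-24.027,49.048) -> (-33.927,58.948) [heading=135, draw]
FD 18: (-33.927,58.948) -> (-46.655,71.676) [heading=135, draw]
FD 15: (-46.655,71.676) -> (-57.261,82.282) [heading=135, draw]
Final: pos=(-57.261,82.282), heading=135, 6 segment(s) drawn

Start position: (3, 10)
Final position: (-57.261, 82.282)
Distance = 94.107; >= 1e-6 -> NOT closed

Answer: no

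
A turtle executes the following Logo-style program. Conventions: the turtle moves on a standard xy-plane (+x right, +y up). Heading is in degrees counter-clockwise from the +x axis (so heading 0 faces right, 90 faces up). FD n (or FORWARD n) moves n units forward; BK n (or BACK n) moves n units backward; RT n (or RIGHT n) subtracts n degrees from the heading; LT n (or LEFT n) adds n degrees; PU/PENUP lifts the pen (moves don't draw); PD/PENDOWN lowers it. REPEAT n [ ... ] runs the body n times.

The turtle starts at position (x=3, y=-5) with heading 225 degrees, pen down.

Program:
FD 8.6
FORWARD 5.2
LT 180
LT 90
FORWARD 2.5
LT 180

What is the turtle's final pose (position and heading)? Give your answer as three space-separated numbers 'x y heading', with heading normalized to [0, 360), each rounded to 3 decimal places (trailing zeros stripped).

Executing turtle program step by step:
Start: pos=(3,-5), heading=225, pen down
FD 8.6: (3,-5) -> (-3.081,-11.081) [heading=225, draw]
FD 5.2: (-3.081,-11.081) -> (-6.758,-14.758) [heading=225, draw]
LT 180: heading 225 -> 45
LT 90: heading 45 -> 135
FD 2.5: (-6.758,-14.758) -> (-8.526,-12.99) [heading=135, draw]
LT 180: heading 135 -> 315
Final: pos=(-8.526,-12.99), heading=315, 3 segment(s) drawn

Answer: -8.526 -12.99 315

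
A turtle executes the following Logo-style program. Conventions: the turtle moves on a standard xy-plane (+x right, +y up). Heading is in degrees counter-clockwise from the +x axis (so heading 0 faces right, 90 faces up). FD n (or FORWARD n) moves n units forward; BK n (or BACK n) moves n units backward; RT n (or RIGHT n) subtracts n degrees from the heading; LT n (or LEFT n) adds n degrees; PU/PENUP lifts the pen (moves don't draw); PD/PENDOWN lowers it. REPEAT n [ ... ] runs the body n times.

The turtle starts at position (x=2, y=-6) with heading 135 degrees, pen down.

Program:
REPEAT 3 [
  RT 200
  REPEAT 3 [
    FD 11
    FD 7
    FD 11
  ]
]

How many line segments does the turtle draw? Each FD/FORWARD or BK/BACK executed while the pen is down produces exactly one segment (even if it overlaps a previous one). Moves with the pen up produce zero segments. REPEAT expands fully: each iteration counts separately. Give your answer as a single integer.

Answer: 27

Derivation:
Executing turtle program step by step:
Start: pos=(2,-6), heading=135, pen down
REPEAT 3 [
  -- iteration 1/3 --
  RT 200: heading 135 -> 295
  REPEAT 3 [
    -- iteration 1/3 --
    FD 11: (2,-6) -> (6.649,-15.969) [heading=295, draw]
    FD 7: (6.649,-15.969) -> (9.607,-22.314) [heading=295, draw]
    FD 11: (9.607,-22.314) -> (14.256,-32.283) [heading=295, draw]
    -- iteration 2/3 --
    FD 11: (14.256,-32.283) -> (18.905,-42.252) [heading=295, draw]
    FD 7: (18.905,-42.252) -> (21.863,-48.596) [heading=295, draw]
    FD 11: (21.863,-48.596) -> (26.512,-58.566) [heading=295, draw]
    -- iteration 3/3 --
    FD 11: (26.512,-58.566) -> (31.161,-68.535) [heading=295, draw]
    FD 7: (31.161,-68.535) -> (34.119,-74.879) [heading=295, draw]
    FD 11: (34.119,-74.879) -> (38.768,-84.849) [heading=295, draw]
  ]
  -- iteration 2/3 --
  RT 200: heading 295 -> 95
  REPEAT 3 [
    -- iteration 1/3 --
    FD 11: (38.768,-84.849) -> (37.809,-73.891) [heading=95, draw]
    FD 7: (37.809,-73.891) -> (37.199,-66.917) [heading=95, draw]
    FD 11: (37.199,-66.917) -> (36.24,-55.959) [heading=95, draw]
    -- iteration 2/3 --
    FD 11: (36.24,-55.959) -> (35.282,-45.001) [heading=95, draw]
    FD 7: (35.282,-45.001) -> (34.671,-38.028) [heading=95, draw]
    FD 11: (34.671,-38.028) -> (33.713,-27.069) [heading=95, draw]
    -- iteration 3/3 --
    FD 11: (33.713,-27.069) -> (32.754,-16.111) [heading=95, draw]
    FD 7: (32.754,-16.111) -> (32.144,-9.138) [heading=95, draw]
    FD 11: (32.144,-9.138) -> (31.185,1.82) [heading=95, draw]
  ]
  -- iteration 3/3 --
  RT 200: heading 95 -> 255
  REPEAT 3 [
    -- iteration 1/3 --
    FD 11: (31.185,1.82) -> (28.338,-8.805) [heading=255, draw]
    FD 7: (28.338,-8.805) -> (26.526,-15.567) [heading=255, draw]
    FD 11: (26.526,-15.567) -> (23.679,-26.192) [heading=255, draw]
    -- iteration 2/3 --
    FD 11: (23.679,-26.192) -> (20.832,-36.817) [heading=255, draw]
    FD 7: (20.832,-36.817) -> (19.021,-43.578) [heading=255, draw]
    FD 11: (19.021,-43.578) -> (16.174,-54.204) [heading=255, draw]
    -- iteration 3/3 --
    FD 11: (16.174,-54.204) -> (13.327,-64.829) [heading=255, draw]
    FD 7: (13.327,-64.829) -> (11.515,-71.59) [heading=255, draw]
    FD 11: (11.515,-71.59) -> (8.668,-82.215) [heading=255, draw]
  ]
]
Final: pos=(8.668,-82.215), heading=255, 27 segment(s) drawn
Segments drawn: 27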